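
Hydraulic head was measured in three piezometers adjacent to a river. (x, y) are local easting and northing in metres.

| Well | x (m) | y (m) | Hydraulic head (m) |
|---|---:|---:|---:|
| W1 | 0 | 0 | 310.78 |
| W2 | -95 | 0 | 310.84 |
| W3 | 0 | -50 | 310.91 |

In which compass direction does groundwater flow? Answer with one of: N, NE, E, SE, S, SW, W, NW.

∂h/∂x = (310.84 − 310.78) / (-95 − 0) = -0.0006316
∂h/∂y = (310.91 − 310.78) / (-50 − 0) = -0.002600
Flow = −∇h = (+0.0006316 east, +0.002600 north), which points north.

N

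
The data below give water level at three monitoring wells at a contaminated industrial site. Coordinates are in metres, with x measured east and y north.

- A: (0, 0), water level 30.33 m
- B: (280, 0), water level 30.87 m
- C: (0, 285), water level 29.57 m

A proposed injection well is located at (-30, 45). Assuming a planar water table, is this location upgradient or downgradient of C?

∂h/∂x = (30.87 − 30.33) / (280 − 0) = +0.001929
∂h/∂y = (29.57 − 30.33) / (285 − 0) = -0.002667
Head at (-30, 45) = 30.33 + (+0.001929)·(-30) + (-0.002667)·(45) = 30.15 m.
That is higher than the 29.57 m at C, so the point is upgradient.

upgradient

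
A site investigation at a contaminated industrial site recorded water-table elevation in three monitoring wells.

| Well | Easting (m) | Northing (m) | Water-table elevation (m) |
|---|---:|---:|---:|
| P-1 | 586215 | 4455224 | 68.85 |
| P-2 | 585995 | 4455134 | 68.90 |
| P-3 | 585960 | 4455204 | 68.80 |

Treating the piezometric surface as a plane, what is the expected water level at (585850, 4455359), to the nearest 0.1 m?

Three-point gradient (reference P-1): Δ to P-2 = (-220, -90, +0.05), Δ to P-3 = (-255, -20, -0.05).
∂h/∂x = +0.0002965, ∂h/∂y = -0.001280 (det = -18550).
h(585850, 4455359) = 68.85 + (+0.0002965)·(-365) + (-0.001280)·(135) = 68.85 -0.108 -0.173 = 68.569 m.

68.6 m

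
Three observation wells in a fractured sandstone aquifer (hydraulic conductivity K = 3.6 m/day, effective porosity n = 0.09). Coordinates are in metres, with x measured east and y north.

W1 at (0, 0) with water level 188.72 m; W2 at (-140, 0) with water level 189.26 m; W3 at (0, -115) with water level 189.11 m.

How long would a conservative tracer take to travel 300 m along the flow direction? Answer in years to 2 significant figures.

∂h/∂x = (189.26 − 188.72) / (-140 − 0) = -0.003857
∂h/∂y = (189.11 − 188.72) / (-115 − 0) = -0.003391
|∇h| = √(-0.003857² + -0.003391²) = 0.005136
Seepage velocity v = K·i/n = 3.6 × 0.005136 / 0.09 = 0.2054 m/day.
t = 300 / 0.2054 = 1461 days = 4 years.

4.0 years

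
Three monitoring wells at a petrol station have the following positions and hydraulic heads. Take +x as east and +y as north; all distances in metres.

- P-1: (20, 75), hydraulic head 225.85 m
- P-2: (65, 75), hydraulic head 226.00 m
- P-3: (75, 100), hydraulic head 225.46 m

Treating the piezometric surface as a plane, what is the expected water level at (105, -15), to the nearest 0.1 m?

228.2 m

Differences from P-1: to P-2 (Δx, Δy, Δh) = (45, 0, +0.15); to P-3 = (55, 25, -0.39).
Determinant of the coordinate differences = 45·25 − 55·0 = 1125.
∂h/∂x = [(+0.15)·25 − (-0.39)·0] / 1125 = +0.003333
∂h/∂y = [45·(-0.39) − 55·(+0.15)] / 1125 = -0.02293
h(105, -15) = 225.85 + (+0.003333)·(85) + (-0.02293)·(-90) = 225.85 +0.283 +2.064 = 228.197 m.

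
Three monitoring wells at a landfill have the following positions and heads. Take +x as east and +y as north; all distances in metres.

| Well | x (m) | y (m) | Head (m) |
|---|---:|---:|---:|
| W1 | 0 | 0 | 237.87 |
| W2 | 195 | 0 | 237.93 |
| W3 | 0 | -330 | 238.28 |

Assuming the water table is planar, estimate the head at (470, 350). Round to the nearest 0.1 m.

∂h/∂x = (237.93 − 237.87) / (195 − 0) = +0.0003077
∂h/∂y = (238.28 − 237.87) / (-330 − 0) = -0.001242
h(470, 350) = 237.87 + (+0.0003077)·(470) + (-0.001242)·(350) = 237.87 +0.145 -0.435 = 237.580 m.

237.6 m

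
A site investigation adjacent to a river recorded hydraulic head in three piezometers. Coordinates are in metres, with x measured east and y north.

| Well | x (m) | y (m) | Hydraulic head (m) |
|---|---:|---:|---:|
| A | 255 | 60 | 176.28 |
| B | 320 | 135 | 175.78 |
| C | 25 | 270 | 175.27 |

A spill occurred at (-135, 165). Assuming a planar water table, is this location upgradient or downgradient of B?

Three-point gradient (reference A): Δ to B = (65, 75, -0.50), Δ to C = (-230, 210, -1.01).
∂h/∂x = -0.0009466, ∂h/∂y = -0.005846 (det = 30900).
Head at (-135, 165) = 176.28 + (-0.0009466)·(-390) + (-0.005846)·(105) = 176.04 m.
That is higher than the 175.78 m at B, so the point is upgradient.

upgradient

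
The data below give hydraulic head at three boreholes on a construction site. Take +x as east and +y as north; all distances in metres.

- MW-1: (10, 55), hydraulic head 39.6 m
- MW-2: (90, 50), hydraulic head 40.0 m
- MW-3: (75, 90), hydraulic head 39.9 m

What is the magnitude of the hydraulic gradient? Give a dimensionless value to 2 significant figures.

Differences from MW-1: to MW-2 (Δx, Δy, Δh) = (80, -5, +0.4); to MW-3 = (65, 35, +0.3).
Determinant of the coordinate differences = 80·35 − 65·(-5) = 3125.
∂h/∂x = [(+0.4)·35 − (+0.3)·(-5)] / 3125 = +0.004960
∂h/∂y = [80·(+0.3) − 65·(+0.4)] / 3125 = -0.0006400
|∇h| = √(0.004960² + -0.0006400²) = 0.005001

0.0050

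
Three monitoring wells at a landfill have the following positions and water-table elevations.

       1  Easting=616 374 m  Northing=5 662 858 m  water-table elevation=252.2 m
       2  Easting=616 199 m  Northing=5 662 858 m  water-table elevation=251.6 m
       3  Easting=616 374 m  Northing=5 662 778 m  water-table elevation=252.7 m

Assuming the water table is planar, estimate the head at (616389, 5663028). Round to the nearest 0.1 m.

251.2 m

∂h/∂x = (251.6 − 252.2) / (616199 − 616374) = +0.003429
∂h/∂y = (252.7 − 252.2) / (5662778 − 5662858) = -0.006250
h(616389, 5663028) = 252.2 + (+0.003429)·(15) + (-0.006250)·(170) = 252.2 +0.051 -1.062 = 251.189 m.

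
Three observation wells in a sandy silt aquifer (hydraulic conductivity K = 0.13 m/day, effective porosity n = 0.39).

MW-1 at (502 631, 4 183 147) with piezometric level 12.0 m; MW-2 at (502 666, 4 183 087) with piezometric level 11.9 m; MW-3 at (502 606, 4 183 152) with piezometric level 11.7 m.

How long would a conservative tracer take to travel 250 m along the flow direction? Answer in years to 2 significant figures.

120 years

Differences from MW-1: to MW-2 (Δx, Δy, Δh) = (35, -60, -0.1); to MW-3 = (-25, 5, -0.3).
Solve a·Δx + b·Δy = Δh: det = 35·5 − (-25)·(-60) = -1325.
∂h/∂x = [(-0.1)·5 − (-0.3)·(-60)] / -1325 = +0.01396
∂h/∂y = [35·(-0.3) − (-25)·(-0.1)] / -1325 = +0.009811
|∇h| = √(0.01396² + 0.009811²) = 0.01706
Seepage velocity v = K·i/n = 0.13 × 0.01706 / 0.39 = 0.005687 m/day.
t = 250 / 0.005687 = 4.396e+04 days = 120 years.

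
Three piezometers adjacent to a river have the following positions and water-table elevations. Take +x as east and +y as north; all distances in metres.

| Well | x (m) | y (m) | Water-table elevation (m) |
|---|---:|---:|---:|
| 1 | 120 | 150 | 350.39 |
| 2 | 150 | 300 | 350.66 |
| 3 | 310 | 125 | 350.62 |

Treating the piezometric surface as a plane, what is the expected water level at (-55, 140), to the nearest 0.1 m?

Taking 1 as reference: 2−1 = (30, 150, +0.27); 3−1 = (190, -25, +0.23).
Determinant of the coordinate differences = 30·(-25) − 190·150 = -29250.
∂h/∂x = [(+0.27)·(-25) − (+0.23)·150] / -29250 = +0.001410
∂h/∂y = [30·(+0.23) − 190·(+0.27)] / -29250 = +0.001518
h(-55, 140) = 350.39 + (+0.001410)·(-175) + (+0.001518)·(-10) = 350.39 -0.247 -0.015 = 350.128 m.

350.1 m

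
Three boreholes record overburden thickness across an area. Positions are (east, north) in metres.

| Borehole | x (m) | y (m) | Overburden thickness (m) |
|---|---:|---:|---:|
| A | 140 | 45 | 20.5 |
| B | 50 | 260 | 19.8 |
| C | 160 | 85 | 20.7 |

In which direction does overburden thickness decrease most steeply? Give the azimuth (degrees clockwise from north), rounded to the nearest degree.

Taking A as reference: B−A = (-90, 215, -0.7); C−A = (20, 40, +0.2).
Determinant of the coordinate differences = (-90)·40 − 20·215 = -7900.
∂d/∂x = [(-0.7)·40 − (+0.2)·215] / -7900 = +0.008987
∂d/∂y = [(-90)·(+0.2) − 20·(-0.7)] / -7900 = +0.0005063
Steepest decrease is along −∇f: components (-0.008987 E, -0.0005063 N).
Azimuth = atan2(-0.008987, -0.0005063) = 266.8° ≈ 267°.

267°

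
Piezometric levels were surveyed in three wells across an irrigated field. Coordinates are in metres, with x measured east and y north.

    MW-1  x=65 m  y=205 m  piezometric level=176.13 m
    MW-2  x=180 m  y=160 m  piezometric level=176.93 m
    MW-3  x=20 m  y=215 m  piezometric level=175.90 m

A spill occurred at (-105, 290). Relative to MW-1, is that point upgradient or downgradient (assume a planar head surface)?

downgradient

Differences from MW-1: to MW-2 (Δx, Δy, Δh) = (115, -45, +0.80); to MW-3 = (-45, 10, -0.23).
Solve a·Δx + b·Δy = Δh: det = 115·10 − (-45)·(-45) = -875.
∂h/∂x = [(+0.80)·10 − (-0.23)·(-45)] / -875 = +0.002686
∂h/∂y = [115·(-0.23) − (-45)·(+0.80)] / -875 = -0.01091
Head at (-105, 290) = 176.13 + (+0.002686)·(-170) + (-0.01091)·(85) = 174.75 m.
That is lower than the 176.13 m at MW-1, so the point is downgradient.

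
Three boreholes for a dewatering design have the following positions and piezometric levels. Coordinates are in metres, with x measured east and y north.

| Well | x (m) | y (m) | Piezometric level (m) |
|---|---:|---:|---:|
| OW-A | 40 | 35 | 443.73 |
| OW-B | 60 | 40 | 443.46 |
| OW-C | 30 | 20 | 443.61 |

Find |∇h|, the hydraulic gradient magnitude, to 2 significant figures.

Differences from OW-A: to OW-B (Δx, Δy, Δh) = (20, 5, -0.27); to OW-C = (-10, -15, -0.12).
Determinant of the coordinate differences = 20·(-15) − (-10)·5 = -250.
∂h/∂x = [(-0.27)·(-15) − (-0.12)·5] / -250 = -0.01860
∂h/∂y = [20·(-0.12) − (-10)·(-0.27)] / -250 = +0.02040
|∇h| = √(-0.01860² + 0.02040²) = 0.02761

0.028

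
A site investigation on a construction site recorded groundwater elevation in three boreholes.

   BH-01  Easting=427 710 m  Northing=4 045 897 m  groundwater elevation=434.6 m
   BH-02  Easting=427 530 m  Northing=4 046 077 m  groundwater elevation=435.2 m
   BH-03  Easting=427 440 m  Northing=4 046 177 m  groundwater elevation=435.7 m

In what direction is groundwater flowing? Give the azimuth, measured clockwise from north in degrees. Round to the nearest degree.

Three-point gradient (reference BH-01): Δ to BH-02 = (-180, 180, +0.6), Δ to BH-03 = (-270, 280, +1.1).
∂h/∂x = +0.01667, ∂h/∂y = +0.02000 (det = -1800).
Flow direction (−∇h) has components (-0.01667 E, -0.02000 N).
Azimuth = atan2(E, N) = atan2(-0.01667, -0.02000) = 219.8° ≈ 220°.

220°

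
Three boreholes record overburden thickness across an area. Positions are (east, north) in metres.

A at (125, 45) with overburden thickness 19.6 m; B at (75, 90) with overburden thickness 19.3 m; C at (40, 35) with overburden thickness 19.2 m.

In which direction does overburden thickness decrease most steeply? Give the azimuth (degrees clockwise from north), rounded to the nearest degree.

Taking A as reference: B−A = (-50, 45, -0.3); C−A = (-85, -10, -0.4).
Solve a·Δx + b·Δy = Δd: det = (-50)·(-10) − (-85)·45 = 4325.
∂d/∂x = [(-0.3)·(-10) − (-0.4)·45] / 4325 = +0.004855
∂d/∂y = [(-50)·(-0.4) − (-85)·(-0.3)] / 4325 = -0.001272
Steepest decrease is along −∇f: components (-0.004855 E, +0.001272 N).
Azimuth = atan2(-0.004855, +0.001272) = 284.7° ≈ 285°.

285°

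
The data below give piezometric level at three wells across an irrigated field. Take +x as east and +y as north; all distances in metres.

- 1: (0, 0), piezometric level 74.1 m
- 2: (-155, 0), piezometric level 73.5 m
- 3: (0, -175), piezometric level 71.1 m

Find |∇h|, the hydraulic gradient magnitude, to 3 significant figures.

∂h/∂x = (73.5 − 74.1) / (-155 − 0) = +0.003871
∂h/∂y = (71.1 − 74.1) / (-175 − 0) = +0.01714
|∇h| = √(0.003871² + 0.01714²) = 0.01757

0.0176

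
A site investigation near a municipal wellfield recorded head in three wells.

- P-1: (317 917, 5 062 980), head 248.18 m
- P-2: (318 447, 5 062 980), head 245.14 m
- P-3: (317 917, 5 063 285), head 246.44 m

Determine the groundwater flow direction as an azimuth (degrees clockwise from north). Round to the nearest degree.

∂h/∂x = (245.14 − 248.18) / (318447 − 317917) = -0.005736
∂h/∂y = (246.44 − 248.18) / (5063285 − 5062980) = -0.005705
Flow direction (−∇h) has components (+0.005736 E, +0.005705 N).
Azimuth = atan2(E, N) = atan2(+0.005736, +0.005705) = 45.2° ≈ 045°.

045°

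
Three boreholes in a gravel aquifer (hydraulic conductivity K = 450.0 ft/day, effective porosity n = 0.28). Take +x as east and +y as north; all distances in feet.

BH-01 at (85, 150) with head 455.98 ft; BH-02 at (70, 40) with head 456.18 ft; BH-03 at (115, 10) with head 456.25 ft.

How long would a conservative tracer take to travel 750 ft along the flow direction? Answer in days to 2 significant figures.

250 days

Differences from BH-01: to BH-02 (Δx, Δy, Δh) = (-15, -110, +0.20); to BH-03 = (30, -140, +0.27).
Determinant of the coordinate differences = (-15)·(-140) − 30·(-110) = 5400.
∂h/∂x = [(+0.20)·(-140) − (+0.27)·(-110)] / 5400 = +0.0003148
∂h/∂y = [(-15)·(+0.27) − 30·(+0.20)] / 5400 = -0.001861
|∇h| = √(0.0003148² + -0.001861²) = 0.001887
Seepage velocity v = K·i/n = 450.0 × 0.001887 / 0.28 = 3.033 ft/day.
t = 750 / 3.033 = 247.3 days.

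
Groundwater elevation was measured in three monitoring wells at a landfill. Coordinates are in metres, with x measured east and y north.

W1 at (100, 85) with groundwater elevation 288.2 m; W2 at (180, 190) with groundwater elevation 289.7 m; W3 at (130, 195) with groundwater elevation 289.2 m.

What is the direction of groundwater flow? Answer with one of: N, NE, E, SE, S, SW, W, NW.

SW

Differences from W1: to W2 (Δx, Δy, Δh) = (80, 105, +1.5); to W3 = (30, 110, +1.0).
Solve a·Δx + b·Δy = Δh: det = 80·110 − 30·105 = 5650.
∂h/∂x = [(+1.5)·110 − (+1.0)·105] / 5650 = +0.01062
∂h/∂y = [80·(+1.0) − 30·(+1.5)] / 5650 = +0.006195
Flow = −∇h = (-0.01062 east, -0.006195 north), which points southwest.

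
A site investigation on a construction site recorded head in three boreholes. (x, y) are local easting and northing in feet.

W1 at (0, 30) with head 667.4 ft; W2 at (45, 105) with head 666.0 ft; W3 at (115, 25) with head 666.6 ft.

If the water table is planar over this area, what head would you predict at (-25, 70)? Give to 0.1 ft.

667.0 ft

Differences from W1: to W2 (Δx, Δy, Δh) = (45, 75, -1.4); to W3 = (115, -5, -0.8).
Solve a·Δx + b·Δy = Δh: det = 45·(-5) − 115·75 = -8850.
∂h/∂x = [(-1.4)·(-5) − (-0.8)·75] / -8850 = -0.007571
∂h/∂y = [45·(-0.8) − 115·(-1.4)] / -8850 = -0.01412
h(-25, 70) = 667.4 + (-0.007571)·(-25) + (-0.01412)·(40) = 667.4 +0.189 -0.565 = 667.024 ft.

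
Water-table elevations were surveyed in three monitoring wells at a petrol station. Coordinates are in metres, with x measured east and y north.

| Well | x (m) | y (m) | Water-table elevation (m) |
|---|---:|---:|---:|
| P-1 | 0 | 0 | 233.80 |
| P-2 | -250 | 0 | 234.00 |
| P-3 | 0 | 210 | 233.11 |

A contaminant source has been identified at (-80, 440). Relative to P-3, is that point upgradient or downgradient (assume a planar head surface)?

downgradient

∂h/∂x = (234.00 − 233.80) / (-250 − 0) = -0.0008000
∂h/∂y = (233.11 − 233.80) / (210 − 0) = -0.003286
Head at (-80, 440) = 233.80 + (-0.0008000)·(-80) + (-0.003286)·(440) = 232.42 m.
That is lower than the 233.11 m at P-3, so the point is downgradient.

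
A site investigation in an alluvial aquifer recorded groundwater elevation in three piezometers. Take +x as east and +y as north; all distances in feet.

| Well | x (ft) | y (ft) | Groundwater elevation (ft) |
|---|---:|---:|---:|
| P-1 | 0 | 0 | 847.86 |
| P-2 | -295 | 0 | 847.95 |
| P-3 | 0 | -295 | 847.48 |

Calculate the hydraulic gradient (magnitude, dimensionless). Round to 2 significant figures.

0.0013

∂h/∂x = (847.95 − 847.86) / (-295 − 0) = -0.0003051
∂h/∂y = (847.48 − 847.86) / (-295 − 0) = +0.001288
|∇h| = √(-0.0003051² + 0.001288²) = 0.001324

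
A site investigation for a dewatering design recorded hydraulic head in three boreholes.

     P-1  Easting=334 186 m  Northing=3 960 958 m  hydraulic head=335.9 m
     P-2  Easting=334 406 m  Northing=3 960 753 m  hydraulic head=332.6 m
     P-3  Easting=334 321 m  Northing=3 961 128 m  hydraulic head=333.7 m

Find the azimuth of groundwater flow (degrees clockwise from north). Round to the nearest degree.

088°

With h = a·x + b·y + c and P-1 as origin, the differences give:
  220·a + (-205)·b = -3.3
  135·a + 170·b = -2.2
Eliminate b (×170 and ×(-205), subtract): 65075·a = -1012.00 → a = ∂h/∂x = -0.01555
Back-substitute: b = ∂h/∂y = -0.0005916.
Flow direction (−∇h) has components (+0.01555 E, +0.0005916 N).
Azimuth = atan2(E, N) = atan2(+0.01555, +0.0005916) = 87.8° ≈ 088°.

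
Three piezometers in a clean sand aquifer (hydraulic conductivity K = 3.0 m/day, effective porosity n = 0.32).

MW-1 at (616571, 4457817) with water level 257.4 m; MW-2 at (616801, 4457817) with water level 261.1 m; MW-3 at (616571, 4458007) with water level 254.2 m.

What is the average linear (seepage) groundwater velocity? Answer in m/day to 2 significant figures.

∂h/∂x = (261.1 − 257.4) / (616801 − 616571) = +0.01609
∂h/∂y = (254.2 − 257.4) / (4458007 − 4457817) = -0.01684
|∇h| = √(0.01609² + -0.01684²) = 0.02329
Seepage velocity v = K·i/n = 3.0 × 0.02329 / 0.32 = 0.2183 m/day.

0.22 m/day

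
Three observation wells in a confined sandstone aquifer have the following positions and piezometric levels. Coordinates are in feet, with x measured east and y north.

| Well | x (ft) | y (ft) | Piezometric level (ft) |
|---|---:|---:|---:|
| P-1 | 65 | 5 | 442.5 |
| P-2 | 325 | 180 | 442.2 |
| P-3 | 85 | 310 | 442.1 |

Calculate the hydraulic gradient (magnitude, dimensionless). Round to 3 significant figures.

0.00132

Taking P-1 as reference: P-2−P-1 = (260, 175, -0.3); P-3−P-1 = (20, 305, -0.4).
Determinant of the coordinate differences = 260·305 − 20·175 = 75800.
∂h/∂x = [(-0.3)·305 − (-0.4)·175] / 75800 = -0.0002836
∂h/∂y = [260·(-0.4) − 20·(-0.3)] / 75800 = -0.001293
|∇h| = √(-0.0002836² + -0.001293²) = 0.001324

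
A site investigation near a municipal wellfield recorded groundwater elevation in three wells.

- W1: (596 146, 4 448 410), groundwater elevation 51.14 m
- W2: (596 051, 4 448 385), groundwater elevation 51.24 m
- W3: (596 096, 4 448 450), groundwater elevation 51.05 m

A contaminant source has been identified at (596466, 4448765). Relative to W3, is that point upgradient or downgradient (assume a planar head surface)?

downgradient

Differences from W1: to W2 (Δx, Δy, Δh) = (-95, -25, +0.10); to W3 = (-50, 40, -0.09).
Solve a·Δx + b·Δy = Δh: det = (-95)·40 − (-50)·(-25) = -5050.
∂h/∂x = [(+0.10)·40 − (-0.09)·(-25)] / -5050 = -0.0003465
∂h/∂y = [(-95)·(-0.09) − (-50)·(+0.10)] / -5050 = -0.002683
Head at (596466, 4448765) = 51.14 + (-0.0003465)·(320) + (-0.002683)·(355) = 50.08 m.
That is lower than the 51.05 m at W3, so the point is downgradient.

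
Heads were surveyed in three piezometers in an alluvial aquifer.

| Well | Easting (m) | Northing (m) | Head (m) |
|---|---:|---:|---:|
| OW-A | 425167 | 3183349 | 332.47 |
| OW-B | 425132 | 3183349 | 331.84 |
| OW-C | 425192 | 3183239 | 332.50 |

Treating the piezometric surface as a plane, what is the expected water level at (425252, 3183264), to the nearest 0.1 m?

With h = a·x + b·y + c and OW-A as origin, the differences give:
  (-35)·a + 0·b = -0.63
  25·a + (-110)·b = +0.03
Eliminate b (×(-110) and ×0, subtract): 3850·a = 69.300 → a = ∂h/∂x = +0.01800
Back-substitute: b = ∂h/∂y = +0.003818.
h(425252, 3183264) = 332.47 + (+0.01800)·(85) + (+0.003818)·(-85) = 332.47 +1.530 -0.325 = 333.675 m.

333.7 m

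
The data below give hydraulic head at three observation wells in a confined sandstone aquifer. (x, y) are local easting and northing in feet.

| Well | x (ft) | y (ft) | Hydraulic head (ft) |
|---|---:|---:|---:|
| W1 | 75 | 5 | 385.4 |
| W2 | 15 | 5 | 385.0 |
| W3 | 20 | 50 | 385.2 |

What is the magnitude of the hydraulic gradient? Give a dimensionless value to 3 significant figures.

Taking W1 as reference: W2−W1 = (-60, 0, -0.4); W3−W1 = (-55, 45, -0.2).
Determinant of the coordinate differences = (-60)·45 − (-55)·0 = -2700.
∂h/∂x = [(-0.4)·45 − (-0.2)·0] / -2700 = +0.006667
∂h/∂y = [(-60)·(-0.2) − (-55)·(-0.4)] / -2700 = +0.003704
|∇h| = √(0.006667² + 0.003704²) = 0.007627

0.00763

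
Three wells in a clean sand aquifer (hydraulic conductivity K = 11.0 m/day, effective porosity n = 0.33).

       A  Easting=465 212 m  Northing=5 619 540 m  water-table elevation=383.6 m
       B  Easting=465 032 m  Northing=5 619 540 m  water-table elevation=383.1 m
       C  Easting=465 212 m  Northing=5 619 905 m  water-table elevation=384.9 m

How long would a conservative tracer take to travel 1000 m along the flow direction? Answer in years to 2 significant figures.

18 years

∂h/∂x = (383.1 − 383.6) / (465032 − 465212) = +0.002778
∂h/∂y = (384.9 − 383.6) / (5619905 − 5619540) = +0.003562
|∇h| = √(0.002778² + 0.003562²) = 0.004517
Seepage velocity v = K·i/n = 11.0 × 0.004517 / 0.33 = 0.1506 m/day.
t = 1000 / 0.1506 = 6640 days = 18.2 years.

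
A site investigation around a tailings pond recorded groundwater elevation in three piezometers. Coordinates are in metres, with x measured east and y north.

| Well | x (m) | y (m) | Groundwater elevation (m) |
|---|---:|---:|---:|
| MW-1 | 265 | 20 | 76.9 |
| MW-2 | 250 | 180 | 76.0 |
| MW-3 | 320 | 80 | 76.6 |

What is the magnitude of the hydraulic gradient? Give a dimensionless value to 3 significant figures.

Differences from MW-1: to MW-2 (Δx, Δy, Δh) = (-15, 160, -0.9); to MW-3 = (55, 60, -0.3).
Determinant of the coordinate differences = (-15)·60 − 55·160 = -9700.
∂h/∂x = [(-0.9)·60 − (-0.3)·160] / -9700 = +0.0006186
∂h/∂y = [(-15)·(-0.3) − 55·(-0.9)] / -9700 = -0.005567
|∇h| = √(0.0006186² + -0.005567²) = 0.005601

0.00560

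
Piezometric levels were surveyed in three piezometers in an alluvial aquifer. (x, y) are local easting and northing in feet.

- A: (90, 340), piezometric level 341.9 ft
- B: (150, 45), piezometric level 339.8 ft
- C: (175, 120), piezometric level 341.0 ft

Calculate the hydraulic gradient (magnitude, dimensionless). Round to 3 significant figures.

Three-point gradient (reference A): Δ to B = (60, -295, -2.1), Δ to C = (85, -220, -0.9).
∂h/∂x = +0.01655, ∂h/∂y = +0.01048 (det = 11875).
|∇h| = √(0.01655² + 0.01048²) = 0.01959

0.0196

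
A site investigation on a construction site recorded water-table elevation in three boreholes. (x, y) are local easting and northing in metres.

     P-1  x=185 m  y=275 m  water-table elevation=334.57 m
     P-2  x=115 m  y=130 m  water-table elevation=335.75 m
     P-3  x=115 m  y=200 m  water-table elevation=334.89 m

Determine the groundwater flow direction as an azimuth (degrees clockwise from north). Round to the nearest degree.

325°

Differences from P-1: to P-2 (Δx, Δy, Δh) = (-70, -145, +1.18); to P-3 = (-70, -75, +0.32).
Solve a·Δx + b·Δy = Δh: det = (-70)·(-75) − (-70)·(-145) = -4900.
∂h/∂x = [(+1.18)·(-75) − (+0.32)·(-145)] / -4900 = +0.008592
∂h/∂y = [(-70)·(+0.32) − (-70)·(+1.18)] / -4900 = -0.01229
Flow direction (−∇h) has components (-0.008592 E, +0.01229 N).
Azimuth = atan2(E, N) = atan2(-0.008592, +0.01229) = 325.0° ≈ 325°.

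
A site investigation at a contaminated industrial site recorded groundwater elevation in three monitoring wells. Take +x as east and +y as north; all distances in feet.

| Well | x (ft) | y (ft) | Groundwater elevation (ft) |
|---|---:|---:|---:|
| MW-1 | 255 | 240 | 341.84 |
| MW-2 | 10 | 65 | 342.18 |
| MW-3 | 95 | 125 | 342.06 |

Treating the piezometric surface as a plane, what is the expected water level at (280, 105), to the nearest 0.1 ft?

341.4 ft

With h = a·x + b·y + c and MW-1 as origin, the differences give:
  (-245)·a + (-175)·b = +0.34
  (-160)·a + (-115)·b = +0.22
Eliminate b (×(-115) and ×(-175), subtract): 175·a = -0.600 → a = ∂h/∂x = -0.003429
Back-substitute: b = ∂h/∂y = +0.002857.
h(280, 105) = 341.84 + (-0.003429)·(25) + (+0.002857)·(-135) = 341.84 -0.086 -0.386 = 341.369 ft.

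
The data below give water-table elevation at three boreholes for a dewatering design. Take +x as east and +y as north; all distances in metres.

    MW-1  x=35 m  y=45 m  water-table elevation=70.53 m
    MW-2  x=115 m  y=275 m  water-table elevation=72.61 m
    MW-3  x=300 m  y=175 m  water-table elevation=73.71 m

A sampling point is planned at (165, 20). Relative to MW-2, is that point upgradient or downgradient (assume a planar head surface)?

With h = a·x + b·y + c and MW-1 as origin, the differences give:
  80·a + 230·b = +2.08
  265·a + 130·b = +3.18
Eliminate b (×130 and ×230, subtract): -50550·a = -461.000 → a = ∂h/∂x = +0.009120
Back-substitute: b = ∂h/∂y = +0.005871.
Head at (165, 20) = 70.53 + (+0.009120)·(130) + (+0.005871)·(-25) = 71.57 m.
That is lower than the 72.61 m at MW-2, so the point is downgradient.

downgradient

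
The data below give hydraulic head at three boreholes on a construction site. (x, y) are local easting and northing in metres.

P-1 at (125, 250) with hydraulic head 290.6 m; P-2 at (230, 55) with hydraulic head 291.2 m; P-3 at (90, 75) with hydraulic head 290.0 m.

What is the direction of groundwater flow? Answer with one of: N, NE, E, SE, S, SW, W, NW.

W

Differences from P-1: to P-2 (Δx, Δy, Δh) = (105, -195, +0.6); to P-3 = (-35, -175, -0.6).
Solve a·Δx + b·Δy = Δh: det = 105·(-175) − (-35)·(-195) = -25200.
∂h/∂x = [(+0.6)·(-175) − (-0.6)·(-195)] / -25200 = +0.008810
∂h/∂y = [105·(-0.6) − (-35)·(+0.6)] / -25200 = +0.001667
Flow = −∇h = (-0.008810 east, -0.001667 north), which points west.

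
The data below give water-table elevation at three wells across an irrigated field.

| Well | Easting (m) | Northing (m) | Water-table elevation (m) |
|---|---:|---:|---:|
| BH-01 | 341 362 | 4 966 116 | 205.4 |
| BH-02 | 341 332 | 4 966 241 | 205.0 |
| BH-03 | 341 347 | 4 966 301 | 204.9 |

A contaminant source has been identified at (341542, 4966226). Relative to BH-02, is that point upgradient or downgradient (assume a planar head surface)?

upgradient

Taking BH-01 as reference: BH-02−BH-01 = (-30, 125, -0.4); BH-03−BH-01 = (-15, 185, -0.5).
Solve a·Δx + b·Δy = Δh: det = (-30)·185 − (-15)·125 = -3675.
∂h/∂x = [(-0.4)·185 − (-0.5)·125] / -3675 = +0.003129
∂h/∂y = [(-30)·(-0.5) − (-15)·(-0.4)] / -3675 = -0.002449
Head at (341542, 4966226) = 205.4 + (+0.003129)·(180) + (-0.002449)·(110) = 205.69 m.
That is higher than the 205.0 m at BH-02, so the point is upgradient.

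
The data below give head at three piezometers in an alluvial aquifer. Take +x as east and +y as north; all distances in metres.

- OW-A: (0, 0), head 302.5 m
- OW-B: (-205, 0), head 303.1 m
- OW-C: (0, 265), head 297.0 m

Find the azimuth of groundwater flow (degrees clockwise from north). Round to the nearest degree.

∂h/∂x = (303.1 − 302.5) / (-205 − 0) = -0.002927
∂h/∂y = (297.0 − 302.5) / (265 − 0) = -0.02075
Flow direction (−∇h) has components (+0.002927 E, +0.02075 N).
Azimuth = atan2(E, N) = atan2(+0.002927, +0.02075) = 8.0° ≈ 008°.

008°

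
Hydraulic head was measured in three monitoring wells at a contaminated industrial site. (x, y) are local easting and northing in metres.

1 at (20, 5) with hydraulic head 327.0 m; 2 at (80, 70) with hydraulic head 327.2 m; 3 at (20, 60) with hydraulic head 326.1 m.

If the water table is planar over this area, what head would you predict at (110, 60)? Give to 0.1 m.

With h = a·x + b·y + c and 1 as origin, the differences give:
  60·a + 65·b = +0.2
  0·a + 55·b = -0.9
Eliminate b (×55 and ×65, subtract): 3300·a = 69.50 → a = ∂h/∂x = +0.02106
Back-substitute: b = ∂h/∂y = -0.01636.
h(110, 60) = 327.0 + (+0.02106)·(90) + (-0.01636)·(55) = 327.0 +1.895 -0.900 = 327.995 m.

328.0 m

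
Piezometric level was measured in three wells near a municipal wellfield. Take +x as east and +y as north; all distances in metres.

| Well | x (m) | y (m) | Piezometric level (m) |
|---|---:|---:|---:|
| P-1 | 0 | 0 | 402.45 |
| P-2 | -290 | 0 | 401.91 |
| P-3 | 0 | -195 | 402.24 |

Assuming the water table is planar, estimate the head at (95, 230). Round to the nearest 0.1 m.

∂h/∂x = (401.91 − 402.45) / (-290 − 0) = +0.001862
∂h/∂y = (402.24 − 402.45) / (-195 − 0) = +0.001077
h(95, 230) = 402.45 + (+0.001862)·(95) + (+0.001077)·(230) = 402.45 +0.177 +0.248 = 402.875 m.

402.9 m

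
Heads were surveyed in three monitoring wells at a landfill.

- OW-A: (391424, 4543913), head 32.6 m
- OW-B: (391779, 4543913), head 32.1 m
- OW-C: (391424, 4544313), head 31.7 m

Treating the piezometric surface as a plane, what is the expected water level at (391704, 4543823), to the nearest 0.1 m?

∂h/∂x = (32.1 − 32.6) / (391779 − 391424) = -0.001408
∂h/∂y = (31.7 − 32.6) / (4544313 − 4543913) = -0.002250
h(391704, 4543823) = 32.6 + (-0.001408)·(280) + (-0.002250)·(-90) = 32.6 -0.394 +0.203 = 32.408 m.

32.4 m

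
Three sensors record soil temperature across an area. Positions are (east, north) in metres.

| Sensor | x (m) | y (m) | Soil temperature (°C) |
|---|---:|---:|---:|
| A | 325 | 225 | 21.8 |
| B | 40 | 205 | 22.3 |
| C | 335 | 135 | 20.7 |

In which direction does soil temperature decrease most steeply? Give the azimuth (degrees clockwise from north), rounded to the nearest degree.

168°

Taking A as reference: B−A = (-285, -20, +0.5); C−A = (10, -90, -1.1).
Solve a·Δx + b·Δy = ΔT: det = (-285)·(-90) − 10·(-20) = 25850.
∂T/∂x = [(+0.5)·(-90) − (-1.1)·(-20)] / 25850 = -0.002592
∂T/∂y = [(-285)·(-1.1) − 10·(+0.5)] / 25850 = +0.01193
Steepest decrease is along −∇f: components (+0.002592 E, -0.01193 N).
Azimuth = atan2(+0.002592, -0.01193) = 167.7° ≈ 168°.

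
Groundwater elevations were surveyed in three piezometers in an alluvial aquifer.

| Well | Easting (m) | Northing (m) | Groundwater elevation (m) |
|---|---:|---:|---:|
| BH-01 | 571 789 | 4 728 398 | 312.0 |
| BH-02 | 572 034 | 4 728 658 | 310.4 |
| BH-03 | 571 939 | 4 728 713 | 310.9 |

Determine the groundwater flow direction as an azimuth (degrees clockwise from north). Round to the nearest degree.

Differences from BH-01: to BH-02 (Δx, Δy, Δh) = (245, 260, -1.6); to BH-03 = (150, 315, -1.1).
Solve a·Δx + b·Δy = Δh: det = 245·315 − 150·260 = 38175.
∂h/∂x = [(-1.6)·315 − (-1.1)·260] / 38175 = -0.005711
∂h/∂y = [245·(-1.1) − 150·(-1.6)] / 38175 = -0.0007728
Flow direction (−∇h) has components (+0.005711 E, +0.0007728 N).
Azimuth = atan2(E, N) = atan2(+0.005711, +0.0007728) = 82.3° ≈ 082°.

082°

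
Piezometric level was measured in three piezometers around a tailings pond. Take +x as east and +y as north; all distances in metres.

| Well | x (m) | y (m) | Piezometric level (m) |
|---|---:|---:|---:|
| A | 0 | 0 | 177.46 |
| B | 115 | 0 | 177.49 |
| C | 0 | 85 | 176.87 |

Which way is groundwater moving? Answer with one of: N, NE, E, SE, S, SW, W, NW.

∂h/∂x = (177.49 − 177.46) / (115 − 0) = +0.0002609
∂h/∂y = (176.87 − 177.46) / (85 − 0) = -0.006941
Flow = −∇h = (-0.0002609 east, +0.006941 north), which points north.

N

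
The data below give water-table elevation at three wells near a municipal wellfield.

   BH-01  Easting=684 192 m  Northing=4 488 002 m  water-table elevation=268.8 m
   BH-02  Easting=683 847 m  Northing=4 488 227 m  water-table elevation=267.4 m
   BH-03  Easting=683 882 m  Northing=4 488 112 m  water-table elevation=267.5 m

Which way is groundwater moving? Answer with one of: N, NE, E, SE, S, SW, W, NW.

Taking BH-01 as reference: BH-02−BH-01 = (-345, 225, -1.4); BH-03−BH-01 = (-310, 110, -1.3).
Determinant of the coordinate differences = (-345)·110 − (-310)·225 = 31800.
∂h/∂x = [(-1.4)·110 − (-1.3)·225] / 31800 = +0.004355
∂h/∂y = [(-345)·(-1.3) − (-310)·(-1.4)] / 31800 = +0.0004560
Flow = −∇h = (-0.004355 east, -0.0004560 north), which points west.

W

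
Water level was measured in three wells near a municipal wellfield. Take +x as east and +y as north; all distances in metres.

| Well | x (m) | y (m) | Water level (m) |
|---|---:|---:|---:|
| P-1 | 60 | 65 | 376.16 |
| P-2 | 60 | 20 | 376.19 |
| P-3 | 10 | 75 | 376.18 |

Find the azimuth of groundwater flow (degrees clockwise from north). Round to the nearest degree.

039°

Three-point gradient (reference P-1): Δ to P-2 = (0, -45, +0.03), Δ to P-3 = (-50, 10, +0.02).
∂h/∂x = -0.0005333, ∂h/∂y = -0.0006667 (det = -2250).
Flow direction (−∇h) has components (+0.0005333 E, +0.0006667 N).
Azimuth = atan2(E, N) = atan2(+0.0005333, +0.0006667) = 38.7° ≈ 039°.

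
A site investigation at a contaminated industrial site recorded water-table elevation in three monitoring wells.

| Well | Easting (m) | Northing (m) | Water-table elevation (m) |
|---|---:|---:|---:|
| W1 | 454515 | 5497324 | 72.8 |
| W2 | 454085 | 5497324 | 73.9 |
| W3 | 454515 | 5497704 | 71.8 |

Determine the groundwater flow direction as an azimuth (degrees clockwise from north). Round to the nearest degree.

∂h/∂x = (73.9 − 72.8) / (454085 − 454515) = -0.002558
∂h/∂y = (71.8 − 72.8) / (5497704 − 5497324) = -0.002632
Flow direction (−∇h) has components (+0.002558 E, +0.002632 N).
Azimuth = atan2(E, N) = atan2(+0.002558, +0.002632) = 44.2° ≈ 044°.

044°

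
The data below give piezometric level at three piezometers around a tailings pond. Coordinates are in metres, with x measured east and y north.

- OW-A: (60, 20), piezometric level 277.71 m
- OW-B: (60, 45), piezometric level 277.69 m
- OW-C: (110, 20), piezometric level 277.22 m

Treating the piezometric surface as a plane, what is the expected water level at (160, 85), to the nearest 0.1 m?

276.7 m

Three-point gradient (reference OW-A): Δ to OW-B = (0, 25, -0.02), Δ to OW-C = (50, 0, -0.49).
∂h/∂x = -0.009800, ∂h/∂y = -0.0008000 (det = -1250).
h(160, 85) = 277.71 + (-0.009800)·(100) + (-0.0008000)·(65) = 277.71 -0.980 -0.052 = 276.678 m.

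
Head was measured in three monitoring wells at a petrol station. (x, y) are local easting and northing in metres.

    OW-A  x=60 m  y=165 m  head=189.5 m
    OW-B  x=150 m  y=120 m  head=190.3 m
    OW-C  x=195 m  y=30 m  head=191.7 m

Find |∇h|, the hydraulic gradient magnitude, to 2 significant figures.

Differences from OW-A: to OW-B (Δx, Δy, Δh) = (90, -45, +0.8); to OW-C = (135, -135, +2.2).
Determinant of the coordinate differences = 90·(-135) − 135·(-45) = -6075.
∂h/∂x = [(+0.8)·(-135) − (+2.2)·(-45)] / -6075 = +0.001481
∂h/∂y = [90·(+2.2) − 135·(+0.8)] / -6075 = -0.01481
|∇h| = √(0.001481² + -0.01481²) = 0.01488

0.015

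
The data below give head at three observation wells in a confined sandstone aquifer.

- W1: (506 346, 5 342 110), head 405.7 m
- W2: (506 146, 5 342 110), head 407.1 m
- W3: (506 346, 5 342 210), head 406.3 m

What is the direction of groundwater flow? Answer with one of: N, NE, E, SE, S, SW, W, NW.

SE

∂h/∂x = (407.1 − 405.7) / (506146 − 506346) = -0.007000
∂h/∂y = (406.3 − 405.7) / (5342210 − 5342110) = +0.006000
Flow = −∇h = (+0.007000 east, -0.006000 north), which points southeast.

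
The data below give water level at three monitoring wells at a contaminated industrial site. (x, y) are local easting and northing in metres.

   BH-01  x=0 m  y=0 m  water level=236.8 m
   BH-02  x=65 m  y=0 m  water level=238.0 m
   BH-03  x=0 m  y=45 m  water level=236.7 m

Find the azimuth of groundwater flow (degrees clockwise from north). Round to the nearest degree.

∂h/∂x = (238.0 − 236.8) / (65 − 0) = +0.01846
∂h/∂y = (236.7 − 236.8) / (45 − 0) = -0.002222
Flow direction (−∇h) has components (-0.01846 E, +0.002222 N).
Azimuth = atan2(E, N) = atan2(-0.01846, +0.002222) = 276.9° ≈ 277°.

277°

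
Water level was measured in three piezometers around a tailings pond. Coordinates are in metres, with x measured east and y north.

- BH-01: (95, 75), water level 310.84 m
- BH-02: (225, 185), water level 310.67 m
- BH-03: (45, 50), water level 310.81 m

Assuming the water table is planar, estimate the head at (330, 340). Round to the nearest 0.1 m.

310.2 m

Taking BH-01 as reference: BH-02−BH-01 = (130, 110, -0.17); BH-03−BH-01 = (-50, -25, -0.03).
Solve a·Δx + b·Δy = Δh: det = 130·(-25) − (-50)·110 = 2250.
∂h/∂x = [(-0.17)·(-25) − (-0.03)·110] / 2250 = +0.003356
∂h/∂y = [130·(-0.03) − (-50)·(-0.17)] / 2250 = -0.005511
h(330, 340) = 310.84 + (+0.003356)·(235) + (-0.005511)·(265) = 310.84 +0.789 -1.460 = 310.168 m.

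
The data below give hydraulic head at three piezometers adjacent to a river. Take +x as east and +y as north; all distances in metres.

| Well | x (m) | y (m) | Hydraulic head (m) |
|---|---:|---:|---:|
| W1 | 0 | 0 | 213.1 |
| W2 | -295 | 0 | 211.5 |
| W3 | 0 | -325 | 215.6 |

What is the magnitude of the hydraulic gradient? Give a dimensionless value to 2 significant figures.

0.0094

∂h/∂x = (211.5 − 213.1) / (-295 − 0) = +0.005424
∂h/∂y = (215.6 − 213.1) / (-325 − 0) = -0.007692
|∇h| = √(0.005424² + -0.007692²) = 0.009412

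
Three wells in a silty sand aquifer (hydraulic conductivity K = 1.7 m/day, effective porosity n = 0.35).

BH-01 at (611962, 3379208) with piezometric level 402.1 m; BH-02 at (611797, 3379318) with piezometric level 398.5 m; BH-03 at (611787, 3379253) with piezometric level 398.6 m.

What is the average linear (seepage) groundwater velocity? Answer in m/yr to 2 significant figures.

34 m/yr

With h = a·x + b·y + c and BH-01 as origin, the differences give:
  (-165)·a + 110·b = -3.6
  (-175)·a + 45·b = -3.5
Eliminate b (×45 and ×110, subtract): 11825·a = 223.00 → a = ∂h/∂x = +0.01886
Back-substitute: b = ∂h/∂y = -0.004440.
|∇h| = √(0.01886² + -0.004440²) = 0.01938
Seepage velocity v = K·i/n = 1.7 × 0.01938 / 0.35 = 0.09413 m/day = 34.38 m/yr.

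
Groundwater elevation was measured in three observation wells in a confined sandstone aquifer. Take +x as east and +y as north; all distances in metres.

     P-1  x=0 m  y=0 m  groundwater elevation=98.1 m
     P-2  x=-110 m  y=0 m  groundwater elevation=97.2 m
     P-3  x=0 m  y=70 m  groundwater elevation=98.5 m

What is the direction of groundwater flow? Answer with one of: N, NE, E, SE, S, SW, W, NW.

∂h/∂x = (97.2 − 98.1) / (-110 − 0) = +0.008182
∂h/∂y = (98.5 − 98.1) / (70 − 0) = +0.005714
Flow = −∇h = (-0.008182 east, -0.005714 north), which points southwest.

SW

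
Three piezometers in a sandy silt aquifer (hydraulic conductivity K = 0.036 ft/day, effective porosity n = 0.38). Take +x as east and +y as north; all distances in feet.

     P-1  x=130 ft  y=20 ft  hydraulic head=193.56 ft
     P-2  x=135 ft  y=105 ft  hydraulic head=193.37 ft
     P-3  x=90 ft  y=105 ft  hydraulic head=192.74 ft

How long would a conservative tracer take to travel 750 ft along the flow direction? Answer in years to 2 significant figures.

1500 years

With h = a·x + b·y + c and P-1 as origin, the differences give:
  5·a + 85·b = -0.19
  (-40)·a + 85·b = -0.82
Eliminate b (×85 and ×85, subtract): 3825·a = 53.550 → a = ∂h/∂x = +0.01400
Back-substitute: b = ∂h/∂y = -0.003059.
|∇h| = √(0.01400² + -0.003059²) = 0.01433
Seepage velocity v = K·i/n = 0.036 × 0.01433 / 0.38 = 0.001358 ft/day.
t = 750 / 0.001358 = 5.523e+05 days = 1.51e+03 years.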